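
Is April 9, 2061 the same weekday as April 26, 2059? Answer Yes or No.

Yes

From Apr 26, 2059 to Apr 9, 2061 is 714 days.
714 mod 7 = 0, so they are the same weekday.
(Apr 26, 2059 is a Saturday; Apr 9, 2061 is a Saturday.)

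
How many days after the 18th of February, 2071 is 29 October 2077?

Feb 18, 2071 → Feb 18, 2072: 365 days.
Feb 18, 2072 → Feb 18, 2073: 366 days (Feb 29, 2072 is in that span).
Feb 18, 2073 → Feb 18, 2074: 365 days.
Feb 18, 2074 → Feb 18, 2075: 365 days.
Feb 18, 2075 → Feb 18, 2076: 365 days.
Feb 18, 2076 → Feb 18, 2077: 366 days (Feb 29, 2076 is in that span).
Feb 18, 2077 → Mar 18, 2077: 28 days (February has 28).
Mar 18, 2077 → Apr 18, 2077: 31 days (March has 31).
Apr 18, 2077 → May 18, 2077: 30 days (April has 30).
May 18, 2077 → Jun 18, 2077: 31 days (May has 31).
Jun 18, 2077 → Jul 18, 2077: 30 days (June has 30).
Jul 18, 2077 → Aug 18, 2077: 31 days (July has 31).
Aug 18, 2077 → Sep 18, 2077: 31 days (August has 31).
Sep 18, 2077 → Oct 18, 2077: 30 days (September has 30).
Oct 18, 2077 → Oct 29, 2077: 11 days.
Total: 2445 days.

2445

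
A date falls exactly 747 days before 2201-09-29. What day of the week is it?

Sep 29, 2201 is a Tuesday.
747 mod 7 = 5, so 747 days before a Tuesday is Tuesday − 5 = Thursday.

Thursday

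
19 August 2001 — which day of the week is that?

Sunday

Doomsday rule: the anchor day for the 2000s is Tuesday. For year 01: 1÷12 = 0 r 1, and 1÷4 = 0, so 0+1+0 = 1.
Tuesday + 1 ≡ Wednesday — that's 2001's doomsday.
In August the doomsday date is Aug 8.
Aug 19 is 11 days after Aug 8; 11 mod 7 = 4, so Wednesday + 4 = Sunday.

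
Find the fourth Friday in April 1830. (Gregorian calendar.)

April 23, 1830

April 1, 1830 is a Thursday.
The first Friday is therefore April 2 (1 days later).
The fourth Friday is 2 + 3×7 = April 23.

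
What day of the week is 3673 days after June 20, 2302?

Wednesday

Jun 20, 2302 is a Friday.
3673 mod 7 = 5, so 3673 days after a Friday is Friday + 5 = Wednesday.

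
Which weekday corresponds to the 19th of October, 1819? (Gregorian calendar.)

Doomsday rule: the anchor day for the 1800s is Friday. For year 19: 19÷12 = 1 r 7, and 7÷4 = 1, so 1+7+1 = 9.
Friday + 9 ≡ Sunday — that's 1819's doomsday.
In October the doomsday date is Oct 10.
Oct 19 is 9 days after Oct 10; 9 mod 7 = 2, so Sunday + 2 = Tuesday.

Tuesday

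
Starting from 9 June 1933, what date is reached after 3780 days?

+365 (one year) → Jun 9, 1934 (3415 left).
+365 (one year) → Jun 9, 1935 (3050 left).
+366 (one year; includes Feb 29, 1936) → Jun 9, 1936 (2684 left).
+365 (one year) → Jun 9, 1937 (2319 left).
+365 (one year) → Jun 9, 1938 (1954 left).
+365 (one year) → Jun 9, 1939 (1589 left).
+366 (one year; includes Feb 29, 1940) → Jun 9, 1940 (1223 left).
+365 (one year) → Jun 9, 1941 (858 left).
+365 (one year) → Jun 9, 1942 (493 left).
+365 (one year) → Jun 9, 1943 (128 left).
Jun has 30 days: +22 → Jul 1, 1943 (106 left).
Jul has 31 days: +31 → Aug 1, 1943 (75 left).
Aug has 31 days: +31 → Sep 1, 1943 (44 left).
Sep has 30 days: +30 → Oct 1, 1943 (14 left).
+14 → Oct 15, 1943.

October 15, 1943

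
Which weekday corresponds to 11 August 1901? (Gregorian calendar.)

Doomsday rule: the anchor day for the 1900s is Wednesday. For year 01: 1÷12 = 0 r 1, and 1÷4 = 0, so 0+1+0 = 1.
Wednesday + 1 ≡ Thursday — that's 1901's doomsday.
In August the doomsday date is Aug 8.
Aug 11 is 3 days after Aug 8; 3 mod 7 = 3, so Thursday + 3 = Sunday.

Sunday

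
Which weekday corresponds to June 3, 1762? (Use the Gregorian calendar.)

Thursday

Doomsday rule: the anchor day for the 1700s is Sunday. For year 62: 62÷12 = 5 r 2, and 2÷4 = 0, so 5+2+0 = 7.
Sunday + 7 ≡ Sunday — that's 1762's doomsday.
In June the doomsday date is Jun 6.
Jun 3 is 3 days before Jun 6; 3 mod 7 = 3, so Sunday − 3 = Thursday.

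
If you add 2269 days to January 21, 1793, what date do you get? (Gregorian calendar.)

April 9, 1799

+365 (one year) → Jan 21, 1794 (1904 left).
+365 (one year) → Jan 21, 1795 (1539 left).
+365 (one year) → Jan 21, 1796 (1174 left).
+366 (one year; includes Feb 29, 1796) → Jan 21, 1797 (808 left).
+365 (one year) → Jan 21, 1798 (443 left).
+365 (one year) → Jan 21, 1799 (78 left).
Jan has 31 days: +11 → Feb 1, 1799 (67 left).
Feb has 28 days: +28 → Mar 1, 1799 (39 left).
Mar has 31 days: +31 → Apr 1, 1799 (8 left).
+8 → Apr 9, 1799.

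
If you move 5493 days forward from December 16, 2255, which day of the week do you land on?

Friday

First find the weekday of Dec 16, 2255. Doomsday rule: the anchor day for the 2200s is Friday. For year 55: 55÷12 = 4 r 7, and 7÷4 = 1, so 4+7+1 = 12.
Friday + 12 ≡ Wednesday — that's 2255's doomsday.
In December the doomsday date is Dec 12.
Dec 16 is 4 days after Dec 12; 4 mod 7 = 4, so Wednesday + 4 = Sunday.
5493 mod 7 = 5, so 5493 days after a Sunday is Sunday + 5 = Friday.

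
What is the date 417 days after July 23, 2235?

September 12, 2236

+366 (one year; includes Feb 29, 2236) → Jul 23, 2236 (51 left).
Jul has 31 days: +9 → Aug 1, 2236 (42 left).
Aug has 31 days: +31 → Sep 1, 2236 (11 left).
+11 → Sep 12, 2236.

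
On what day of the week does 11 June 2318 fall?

Doomsday rule: the anchor day for the 2300s is Wednesday. For year 18: 18÷12 = 1 r 6, and 6÷4 = 1, so 1+6+1 = 8.
Wednesday + 8 ≡ Thursday — that's 2318's doomsday.
In June the doomsday date is Jun 6.
Jun 11 is 5 days after Jun 6; 5 mod 7 = 5, so Thursday + 5 = Tuesday.

Tuesday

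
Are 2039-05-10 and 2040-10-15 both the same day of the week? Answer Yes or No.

From May 10, 2039 to Oct 15, 2040 is 524 days.
524 mod 7 = 6, so they are different weekdays.
(May 10, 2039 is a Tuesday; Oct 15, 2040 is a Monday.)

No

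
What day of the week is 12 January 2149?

Doomsday rule: the anchor day for the 2100s is Sunday. For year 49: 49÷12 = 4 r 1, and 1÷4 = 0, so 4+1+0 = 5.
Sunday + 5 ≡ Friday — that's 2149's doomsday.
In January the doomsday date is Jan 3 (2149 is not a leap year).
Jan 12 is 9 days after Jan 3; 9 mod 7 = 2, so Friday + 2 = Sunday.

Sunday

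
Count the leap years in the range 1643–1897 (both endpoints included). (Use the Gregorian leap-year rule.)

Multiples of 4 in [1643,1897]: 64.
Of those, multiples of 100: 2 (not leap unless ÷400).
Multiples of 400: 0.
Leap years = 64 − 2 + 0 = 62.

62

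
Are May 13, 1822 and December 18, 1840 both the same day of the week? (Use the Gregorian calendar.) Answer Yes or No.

From May 13, 1822 to Dec 18, 1840 is 6794 days.
6794 mod 7 = 4, so they are different weekdays.
(May 13, 1822 is a Monday; Dec 18, 1840 is a Friday.)

No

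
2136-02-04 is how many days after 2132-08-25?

Aug 25, 2132 → Aug 25, 2133: 365 days.
Aug 25, 2133 → Aug 25, 2134: 365 days.
Aug 25, 2134 → Aug 25, 2135: 365 days.
Aug 25, 2135 → Sep 25, 2135: 31 days (August has 31).
Sep 25, 2135 → Oct 25, 2135: 30 days (September has 30).
Oct 25, 2135 → Nov 25, 2135: 31 days (October has 31).
Nov 25, 2135 → Dec 25, 2135: 30 days (November has 30).
Dec 25, 2135 → Jan 25, 2136: 31 days (December has 31).
Jan 25, 2136 → Feb 4, 2136: 10 days.
Total: 1258 days.

1258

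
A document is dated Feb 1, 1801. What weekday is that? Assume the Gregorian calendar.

Doomsday rule: the anchor day for the 1800s is Friday. For year 01: 1÷12 = 0 r 1, and 1÷4 = 0, so 0+1+0 = 1.
Friday + 1 ≡ Saturday — that's 1801's doomsday.
In February the doomsday date is Feb 28 (1801 is not a leap year).
Feb 1 is 27 days before Feb 28; 27 mod 7 = 6, so Saturday − 6 = Sunday.

Sunday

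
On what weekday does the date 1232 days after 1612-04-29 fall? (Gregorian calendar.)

Sunday

First find the weekday of Apr 29, 1612. Doomsday rule: the anchor day for the 1600s is Tuesday. For year 12: 12÷12 = 1 r 0, and 0÷4 = 0, so 1+0+0 = 1.
Tuesday + 1 ≡ Wednesday — that's 1612's doomsday.
In April the doomsday date is Apr 4.
Apr 29 is 25 days after Apr 4; 25 mod 7 = 4, so Wednesday + 4 = Sunday.
1232 mod 7 = 0, so 1232 days after a Sunday is Sunday + 0 = Sunday.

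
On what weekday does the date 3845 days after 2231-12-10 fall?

Monday

First find the weekday of Dec 10, 2231. Doomsday rule: the anchor day for the 2200s is Friday. For year 31: 31÷12 = 2 r 7, and 7÷4 = 1, so 2+7+1 = 10.
Friday + 10 ≡ Monday — that's 2231's doomsday.
In December the doomsday date is Dec 12.
Dec 10 is 2 days before Dec 12; 2 mod 7 = 2, so Monday − 2 = Saturday.
3845 mod 7 = 2, so 3845 days after a Saturday is Saturday + 2 = Monday.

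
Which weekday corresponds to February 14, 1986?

Friday

Doomsday rule: the anchor day for the 1900s is Wednesday. For year 86: 86÷12 = 7 r 2, and 2÷4 = 0, so 7+2+0 = 9.
Wednesday + 9 ≡ Friday — that's 1986's doomsday.
In February the doomsday date is Feb 28 (1986 is not a leap year).
Feb 14 is 14 days before Feb 28; 14 mod 7 = 0, so Friday − 0 = Friday.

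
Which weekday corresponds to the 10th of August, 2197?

Doomsday rule: the anchor day for the 2100s is Sunday. For year 97: 97÷12 = 8 r 1, and 1÷4 = 0, so 8+1+0 = 9.
Sunday + 9 ≡ Tuesday — that's 2197's doomsday.
In August the doomsday date is Aug 8.
Aug 10 is 2 days after Aug 8; 2 mod 7 = 2, so Tuesday + 2 = Thursday.

Thursday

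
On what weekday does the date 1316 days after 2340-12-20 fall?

Friday

First find the weekday of Dec 20, 2340. Doomsday rule: the anchor day for the 2300s is Wednesday. For year 40: 40÷12 = 3 r 4, and 4÷4 = 1, so 3+4+1 = 8.
Wednesday + 8 ≡ Thursday — that's 2340's doomsday.
In December the doomsday date is Dec 12.
Dec 20 is 8 days after Dec 12; 8 mod 7 = 1, so Thursday + 1 = Friday.
1316 mod 7 = 0, so 1316 days after a Friday is Friday + 0 = Friday.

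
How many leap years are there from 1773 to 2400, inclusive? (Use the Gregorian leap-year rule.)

Multiples of 4 in [1773,2400]: 157.
Of those, multiples of 100: 7 (not leap unless ÷400).
Multiples of 400: 2.
Leap years = 157 − 7 + 2 = 152.

152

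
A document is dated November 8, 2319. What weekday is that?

Doomsday rule: the anchor day for the 2300s is Wednesday. For year 19: 19÷12 = 1 r 7, and 7÷4 = 1, so 1+7+1 = 9.
Wednesday + 9 ≡ Friday — that's 2319's doomsday.
In November the doomsday date is Nov 7.
Nov 8 is 1 day after Nov 7; 1 mod 7 = 1, so Friday + 1 = Saturday.

Saturday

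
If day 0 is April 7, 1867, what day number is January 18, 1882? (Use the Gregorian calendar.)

Apr 7, 1867 → Apr 7, 1868: 366 days (Feb 29, 1868 is in that span).
Apr 7, 1868 → Apr 7, 1869: 365 days.
Apr 7, 1869 → Apr 7, 1870: 365 days.
Apr 7, 1870 → Apr 7, 1871: 365 days.
Apr 7, 1871 → Apr 7, 1872: 366 days (Feb 29, 1872 is in that span).
Apr 7, 1872 → Apr 7, 1873: 365 days.
Apr 7, 1873 → Apr 7, 1874: 365 days.
Apr 7, 1874 → Apr 7, 1875: 365 days.
Apr 7, 1875 → Apr 7, 1876: 366 days (Feb 29, 1876 is in that span).
Apr 7, 1876 → Apr 7, 1877: 365 days.
Apr 7, 1877 → Apr 7, 1878: 365 days.
Apr 7, 1878 → Apr 7, 1879: 365 days.
Apr 7, 1879 → Apr 7, 1880: 366 days (Feb 29, 1880 is in that span).
Apr 7, 1880 → Apr 7, 1881: 365 days.
Apr 7, 1881 → May 7, 1881: 30 days (April has 30).
May 7, 1881 → Jun 7, 1881: 31 days (May has 31).
Jun 7, 1881 → Jul 7, 1881: 30 days (June has 30).
Jul 7, 1881 → Aug 7, 1881: 31 days (July has 31).
Aug 7, 1881 → Sep 7, 1881: 31 days (August has 31).
Sep 7, 1881 → Oct 7, 1881: 30 days (September has 30).
Oct 7, 1881 → Nov 7, 1881: 31 days (October has 31).
Nov 7, 1881 → Dec 7, 1881: 30 days (November has 30).
Dec 7, 1881 → Jan 7, 1882: 31 days (December has 31).
Jan 7, 1882 → Jan 18, 1882: 11 days.
Total: 5400 days.

5400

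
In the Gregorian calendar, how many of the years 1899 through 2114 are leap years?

Multiples of 4 in [1899,2114]: 54.
Of those, multiples of 100: 3 (not leap unless ÷400).
Multiples of 400: 1.
Leap years = 54 − 3 + 1 = 52.

52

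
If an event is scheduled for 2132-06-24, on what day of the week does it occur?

January 1, 2132 is a Tuesday.
Jan 1, 2132 → Feb 1, 2132: 31 days (January has 31).
Feb 1, 2132 → Mar 1, 2132: 29 days (February has 29).
Mar 1, 2132 → Apr 1, 2132: 31 days (March has 31).
Apr 1, 2132 → May 1, 2132: 30 days (April has 30).
May 1, 2132 → Jun 1, 2132: 31 days (May has 31).
Jun 1, 2132 → Jun 24, 2132: 23 days.
Total: 175 days.
175 mod 7 = 0, so Tuesday + 0 = Tuesday.

Tuesday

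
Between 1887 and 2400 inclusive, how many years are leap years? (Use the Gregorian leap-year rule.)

Multiples of 4 in [1887,2400]: 129.
Of those, multiples of 100: 6 (not leap unless ÷400).
Multiples of 400: 2.
Leap years = 129 − 6 + 2 = 125.

125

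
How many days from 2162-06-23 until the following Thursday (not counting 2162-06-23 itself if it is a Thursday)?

1

Jun 23, 2162 is a Wednesday.
From Wednesday to the next Thursday is 1 day.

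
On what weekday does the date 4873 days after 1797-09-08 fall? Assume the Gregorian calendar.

Saturday

First find the weekday of Sep 8, 1797. Doomsday rule: the anchor day for the 1700s is Sunday. For year 97: 97÷12 = 8 r 1, and 1÷4 = 0, so 8+1+0 = 9.
Sunday + 9 ≡ Tuesday — that's 1797's doomsday.
In September the doomsday date is Sep 5.
Sep 8 is 3 days after Sep 5; 3 mod 7 = 3, so Tuesday + 3 = Friday.
4873 mod 7 = 1, so 4873 days after a Friday is Friday + 1 = Saturday.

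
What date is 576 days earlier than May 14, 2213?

−365 (one year) → May 14, 2212 (211 left).
−14 → Apr 30, 2212 (end of Apr, 30 days; 197 left).
−30 → Mar 31, 2212 (end of Mar, 31 days; 167 left).
−31 → Feb 29, 2212 (end of Feb, 29 days; 136 left).
−29 → Jan 31, 2212 (end of Jan, 31 days; 107 left).
−31 → Dec 31, 2211 (end of Dec, 31 days; 76 left).
−31 → Nov 30, 2211 (end of Nov, 30 days; 45 left).
−30 → Oct 31, 2211 (end of Oct, 31 days; 15 left).
−15 → Oct 16, 2211.

October 16, 2211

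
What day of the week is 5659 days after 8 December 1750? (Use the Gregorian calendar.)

Friday

First find the weekday of Dec 8, 1750. Doomsday rule: the anchor day for the 1700s is Sunday. For year 50: 50÷12 = 4 r 2, and 2÷4 = 0, so 4+2+0 = 6.
Sunday + 6 ≡ Saturday — that's 1750's doomsday.
In December the doomsday date is Dec 12.
Dec 8 is 4 days before Dec 12; 4 mod 7 = 4, so Saturday − 4 = Tuesday.
5659 mod 7 = 3, so 5659 days after a Tuesday is Tuesday + 3 = Friday.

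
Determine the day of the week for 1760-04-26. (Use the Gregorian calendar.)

Doomsday rule: the anchor day for the 1700s is Sunday. For year 60: 60÷12 = 5 r 0, and 0÷4 = 0, so 5+0+0 = 5.
Sunday + 5 ≡ Friday — that's 1760's doomsday.
In April the doomsday date is Apr 4.
Apr 26 is 22 days after Apr 4; 22 mod 7 = 1, so Friday + 1 = Saturday.

Saturday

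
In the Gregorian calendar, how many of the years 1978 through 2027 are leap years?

12

Multiples of 4 in [1978,2027]: 12.
Of those, multiples of 100: 1 (not leap unless ÷400).
Multiples of 400: 1.
Leap years = 12 − 1 + 1 = 12.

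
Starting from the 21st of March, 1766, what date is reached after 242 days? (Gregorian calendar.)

Mar has 31 days: +11 → Apr 1, 1766 (231 left).
Apr has 30 days: +30 → May 1, 1766 (201 left).
May has 31 days: +31 → Jun 1, 1766 (170 left).
Jun has 30 days: +30 → Jul 1, 1766 (140 left).
Jul has 31 days: +31 → Aug 1, 1766 (109 left).
Aug has 31 days: +31 → Sep 1, 1766 (78 left).
Sep has 30 days: +30 → Oct 1, 1766 (48 left).
Oct has 31 days: +31 → Nov 1, 1766 (17 left).
+17 → Nov 18, 1766.

November 18, 1766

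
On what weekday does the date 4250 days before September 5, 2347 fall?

Sep 5, 2347 is a Friday.
4250 mod 7 = 1, so 4250 days before a Friday is Friday − 1 = Thursday.

Thursday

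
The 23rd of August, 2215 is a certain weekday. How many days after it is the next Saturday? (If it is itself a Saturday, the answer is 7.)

3

Aug 23, 2215 is a Wednesday.
From Wednesday to the next Saturday is 3 days.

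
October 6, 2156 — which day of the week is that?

Doomsday rule: the anchor day for the 2100s is Sunday. For year 56: 56÷12 = 4 r 8, and 8÷4 = 2, so 4+8+2 = 14.
Sunday + 14 ≡ Sunday — that's 2156's doomsday.
In October the doomsday date is Oct 10.
Oct 6 is 4 days before Oct 10; 4 mod 7 = 4, so Sunday − 4 = Wednesday.

Wednesday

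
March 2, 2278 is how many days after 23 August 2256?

Aug 23, 2256 → Aug 23, 2257: 365 days.
Aug 23, 2257 → Aug 23, 2258: 365 days.
Aug 23, 2258 → Aug 23, 2259: 365 days.
Aug 23, 2259 → Aug 23, 2260: 366 days (Feb 29, 2260 is in that span).
Aug 23, 2260 → Aug 23, 2261: 365 days.
Aug 23, 2261 → Aug 23, 2262: 365 days.
Aug 23, 2262 → Aug 23, 2263: 365 days.
Aug 23, 2263 → Aug 23, 2264: 366 days (Feb 29, 2264 is in that span).
Aug 23, 2264 → Aug 23, 2265: 365 days.
Aug 23, 2265 → Aug 23, 2266: 365 days.
Aug 23, 2266 → Aug 23, 2267: 365 days.
Aug 23, 2267 → Aug 23, 2268: 366 days (Feb 29, 2268 is in that span).
Aug 23, 2268 → Aug 23, 2269: 365 days.
Aug 23, 2269 → Aug 23, 2270: 365 days.
Aug 23, 2270 → Aug 23, 2271: 365 days.
Aug 23, 2271 → Aug 23, 2272: 366 days (Feb 29, 2272 is in that span).
Aug 23, 2272 → Aug 23, 2273: 365 days.
Aug 23, 2273 → Aug 23, 2274: 365 days.
Aug 23, 2274 → Aug 23, 2275: 365 days.
Aug 23, 2275 → Aug 23, 2276: 366 days (Feb 29, 2276 is in that span).
Aug 23, 2276 → Aug 23, 2277: 365 days.
Aug 23, 2277 → Sep 23, 2277: 31 days (August has 31).
Sep 23, 2277 → Oct 23, 2277: 30 days (September has 30).
Oct 23, 2277 → Nov 23, 2277: 31 days (October has 31).
Nov 23, 2277 → Dec 23, 2277: 30 days (November has 30).
Dec 23, 2277 → Jan 23, 2278: 31 days (December has 31).
Jan 23, 2278 → Feb 23, 2278: 31 days (January has 31).
Feb 23, 2278 → Mar 2, 2278: 7 days.
Total: 7861 days.

7861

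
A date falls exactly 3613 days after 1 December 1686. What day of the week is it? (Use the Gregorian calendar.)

Dec 1, 1686 is a Sunday.
3613 mod 7 = 1, so 3613 days after a Sunday is Sunday + 1 = Monday.

Monday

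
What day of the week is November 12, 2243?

Sunday

January 1, 2243 is a Sunday.
Jan 1, 2243 → Feb 1, 2243: 31 days (January has 31).
Feb 1, 2243 → Mar 1, 2243: 28 days (February has 28).
Mar 1, 2243 → Apr 1, 2243: 31 days (March has 31).
Apr 1, 2243 → May 1, 2243: 30 days (April has 30).
May 1, 2243 → Jun 1, 2243: 31 days (May has 31).
Jun 1, 2243 → Jul 1, 2243: 30 days (June has 30).
Jul 1, 2243 → Aug 1, 2243: 31 days (July has 31).
Aug 1, 2243 → Sep 1, 2243: 31 days (August has 31).
Sep 1, 2243 → Oct 1, 2243: 30 days (September has 30).
Oct 1, 2243 → Nov 1, 2243: 31 days (October has 31).
Nov 1, 2243 → Nov 12, 2243: 11 days.
Total: 315 days.
315 mod 7 = 0, so Sunday + 0 = Sunday.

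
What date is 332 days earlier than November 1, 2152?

December 5, 2151

−1 → Oct 31, 2152 (end of Oct, 31 days; 331 left).
−31 → Sep 30, 2152 (end of Sep, 30 days; 300 left).
−30 → Aug 31, 2152 (end of Aug, 31 days; 270 left).
−31 → Jul 31, 2152 (end of Jul, 31 days; 239 left).
−31 → Jun 30, 2152 (end of Jun, 30 days; 208 left).
−30 → May 31, 2152 (end of May, 31 days; 178 left).
−31 → Apr 30, 2152 (end of Apr, 30 days; 147 left).
−30 → Mar 31, 2152 (end of Mar, 31 days; 117 left).
−31 → Feb 29, 2152 (end of Feb, 29 days; 86 left).
−29 → Jan 31, 2152 (end of Jan, 31 days; 57 left).
−31 → Dec 31, 2151 (end of Dec, 31 days; 26 left).
−26 → Dec 5, 2151.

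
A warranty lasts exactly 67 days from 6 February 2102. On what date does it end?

April 14, 2102

Feb has 28 days: +23 → Mar 1, 2102 (44 left).
Mar has 31 days: +31 → Apr 1, 2102 (13 left).
+13 → Apr 14, 2102.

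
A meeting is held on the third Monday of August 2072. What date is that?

August 1, 2072 is a Monday.
The first Monday is therefore August 1 (same day).
The third Monday is 1 + 2×7 = August 15.

August 15, 2072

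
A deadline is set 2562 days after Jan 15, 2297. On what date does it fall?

+365 (one year) → Jan 15, 2298 (2197 left).
+365 (one year) → Jan 15, 2299 (1832 left).
+365 (one year) → Jan 15, 2300 (1467 left).
+365 (one year) → Jan 15, 2301 (1102 left).
+365 (one year) → Jan 15, 2302 (737 left).
+365 (one year) → Jan 15, 2303 (372 left).
Jan has 31 days: +17 → Feb 1, 2303 (355 left).
Feb has 28 days: +28 → Mar 1, 2303 (327 left).
Mar has 31 days: +31 → Apr 1, 2303 (296 left).
Apr has 30 days: +30 → May 1, 2303 (266 left).
May has 31 days: +31 → Jun 1, 2303 (235 left).
Jun has 30 days: +30 → Jul 1, 2303 (205 left).
Jul has 31 days: +31 → Aug 1, 2303 (174 left).
Aug has 31 days: +31 → Sep 1, 2303 (143 left).
Sep has 30 days: +30 → Oct 1, 2303 (113 left).
Oct has 31 days: +31 → Nov 1, 2303 (82 left).
Nov has 30 days: +30 → Dec 1, 2303 (52 left).
Dec has 31 days: +31 → Jan 1, 2304 (21 left).
+21 → Jan 22, 2304.

January 22, 2304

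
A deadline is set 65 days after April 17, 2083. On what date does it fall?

Apr has 30 days: +14 → May 1, 2083 (51 left).
May has 31 days: +31 → Jun 1, 2083 (20 left).
+20 → Jun 21, 2083.

June 21, 2083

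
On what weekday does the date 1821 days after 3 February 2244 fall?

First find the weekday of Feb 3, 2244. Doomsday rule: the anchor day for the 2200s is Friday. For year 44: 44÷12 = 3 r 8, and 8÷4 = 2, so 3+8+2 = 13.
Friday + 13 ≡ Thursday — that's 2244's doomsday.
In February the doomsday date is Feb 29 (2244 is a leap year (divisible by 4)).
Feb 3 is 26 days before Feb 29; 26 mod 7 = 5, so Thursday − 5 = Saturday.
1821 mod 7 = 1, so 1821 days after a Saturday is Saturday + 1 = Sunday.

Sunday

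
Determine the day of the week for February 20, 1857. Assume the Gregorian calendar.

Doomsday rule: the anchor day for the 1800s is Friday. For year 57: 57÷12 = 4 r 9, and 9÷4 = 2, so 4+9+2 = 15.
Friday + 15 ≡ Saturday — that's 1857's doomsday.
In February the doomsday date is Feb 28 (1857 is not a leap year).
Feb 20 is 8 days before Feb 28; 8 mod 7 = 1, so Saturday − 1 = Friday.

Friday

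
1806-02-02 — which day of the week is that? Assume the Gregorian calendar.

Sunday

January 1, 1806 is a Wednesday.
Jan 1, 1806 → Feb 1, 1806: 31 days (January has 31).
Feb 1, 1806 → Feb 2, 1806: 1 days.
Total: 32 days.
32 mod 7 = 4, so Wednesday + 4 = Sunday.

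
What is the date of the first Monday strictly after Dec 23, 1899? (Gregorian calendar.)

December 25, 1899

Dec 23, 1899 is a Saturday.
From Saturday to the next Monday is 2 days.
Dec 23, 1899 + 2 = Dec 25, 1899.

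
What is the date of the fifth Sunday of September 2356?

September 30, 2356

September 1, 2356 is a Saturday.
The first Sunday is therefore September 2 (1 days later).
The fifth Sunday is 2 + 4×7 = September 30.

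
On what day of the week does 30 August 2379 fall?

Thursday

Doomsday rule: the anchor day for the 2300s is Wednesday. For year 79: 79÷12 = 6 r 7, and 7÷4 = 1, so 6+7+1 = 14.
Wednesday + 14 ≡ Wednesday — that's 2379's doomsday.
In August the doomsday date is Aug 8.
Aug 30 is 22 days after Aug 8; 22 mod 7 = 1, so Wednesday + 1 = Thursday.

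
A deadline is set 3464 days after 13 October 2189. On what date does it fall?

+365 (one year) → Oct 13, 2190 (3099 left).
+365 (one year) → Oct 13, 2191 (2734 left).
+366 (one year; includes Feb 29, 2192) → Oct 13, 2192 (2368 left).
+365 (one year) → Oct 13, 2193 (2003 left).
+365 (one year) → Oct 13, 2194 (1638 left).
+365 (one year) → Oct 13, 2195 (1273 left).
+366 (one year; includes Feb 29, 2196) → Oct 13, 2196 (907 left).
+365 (one year) → Oct 13, 2197 (542 left).
+365 (one year) → Oct 13, 2198 (177 left).
Oct has 31 days: +19 → Nov 1, 2198 (158 left).
Nov has 30 days: +30 → Dec 1, 2198 (128 left).
Dec has 31 days: +31 → Jan 1, 2199 (97 left).
Jan has 31 days: +31 → Feb 1, 2199 (66 left).
Feb has 28 days: +28 → Mar 1, 2199 (38 left).
Mar has 31 days: +31 → Apr 1, 2199 (7 left).
+7 → Apr 8, 2199.

April 8, 2199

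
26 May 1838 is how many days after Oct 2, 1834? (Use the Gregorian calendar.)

Oct 2, 1834 → Oct 2, 1835: 365 days.
Oct 2, 1835 → Oct 2, 1836: 366 days (Feb 29, 1836 is in that span).
Oct 2, 1836 → Oct 2, 1837: 365 days.
Oct 2, 1837 → Nov 2, 1837: 31 days (October has 31).
Nov 2, 1837 → Dec 2, 1837: 30 days (November has 30).
Dec 2, 1837 → Jan 2, 1838: 31 days (December has 31).
Jan 2, 1838 → Feb 2, 1838: 31 days (January has 31).
Feb 2, 1838 → Mar 2, 1838: 28 days (February has 28).
Mar 2, 1838 → Apr 2, 1838: 31 days (March has 31).
Apr 2, 1838 → May 2, 1838: 30 days (April has 30).
May 2, 1838 → May 26, 1838: 24 days.
Total: 1332 days.

1332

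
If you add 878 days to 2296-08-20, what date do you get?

January 15, 2299

+365 (one year) → Aug 20, 2297 (513 left).
+365 (one year) → Aug 20, 2298 (148 left).
Aug has 31 days: +12 → Sep 1, 2298 (136 left).
Sep has 30 days: +30 → Oct 1, 2298 (106 left).
Oct has 31 days: +31 → Nov 1, 2298 (75 left).
Nov has 30 days: +30 → Dec 1, 2298 (45 left).
Dec has 31 days: +31 → Jan 1, 2299 (14 left).
+14 → Jan 15, 2299.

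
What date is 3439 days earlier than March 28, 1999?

−365 (one year) → Mar 28, 1998 (3074 left).
−365 (one year) → Mar 28, 1997 (2709 left).
−365 (one year) → Mar 28, 1996 (2344 left).
−366 (one year; includes Feb 29, 1996) → Mar 28, 1995 (1978 left).
−365 (one year) → Mar 28, 1994 (1613 left).
−365 (one year) → Mar 28, 1993 (1248 left).
−365 (one year) → Mar 28, 1992 (883 left).
−366 (one year; includes Feb 29, 1992) → Mar 28, 1991 (517 left).
−365 (one year) → Mar 28, 1990 (152 left).
−28 → Feb 28, 1990 (end of Feb, 28 days; 124 left).
−28 → Jan 31, 1990 (end of Jan, 31 days; 96 left).
−31 → Dec 31, 1989 (end of Dec, 31 days; 65 left).
−31 → Nov 30, 1989 (end of Nov, 30 days; 34 left).
−30 → Oct 31, 1989 (end of Oct, 31 days; 4 left).
−4 → Oct 27, 1989.

October 27, 1989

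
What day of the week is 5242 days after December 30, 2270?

First find the weekday of Dec 30, 2270. Doomsday rule: the anchor day for the 2200s is Friday. For year 70: 70÷12 = 5 r 10, and 10÷4 = 2, so 5+10+2 = 17.
Friday + 17 ≡ Monday — that's 2270's doomsday.
In December the doomsday date is Dec 12.
Dec 30 is 18 days after Dec 12; 18 mod 7 = 4, so Monday + 4 = Friday.
5242 mod 7 = 6, so 5242 days after a Friday is Friday + 6 = Thursday.

Thursday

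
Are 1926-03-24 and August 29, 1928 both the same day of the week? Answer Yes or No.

Yes

From Mar 24, 1926 to Aug 29, 1928 is 889 days.
889 mod 7 = 0, so they are the same weekday.
(Mar 24, 1926 is a Wednesday; Aug 29, 1928 is a Wednesday.)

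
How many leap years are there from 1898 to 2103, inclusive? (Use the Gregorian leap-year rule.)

49

Multiples of 4 in [1898,2103]: 51.
Of those, multiples of 100: 3 (not leap unless ÷400).
Multiples of 400: 1.
Leap years = 51 − 3 + 1 = 49.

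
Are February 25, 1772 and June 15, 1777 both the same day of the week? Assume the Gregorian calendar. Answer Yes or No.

No

From Feb 25, 1772 to Jun 15, 1777 is 1937 days.
1937 mod 7 = 5, so they are different weekdays.
(Feb 25, 1772 is a Tuesday; Jun 15, 1777 is a Sunday.)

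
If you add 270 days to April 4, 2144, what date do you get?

Apr has 30 days: +27 → May 1, 2144 (243 left).
May has 31 days: +31 → Jun 1, 2144 (212 left).
Jun has 30 days: +30 → Jul 1, 2144 (182 left).
Jul has 31 days: +31 → Aug 1, 2144 (151 left).
Aug has 31 days: +31 → Sep 1, 2144 (120 left).
Sep has 30 days: +30 → Oct 1, 2144 (90 left).
Oct has 31 days: +31 → Nov 1, 2144 (59 left).
Nov has 30 days: +30 → Dec 1, 2144 (29 left).
+29 → Dec 30, 2144.

December 30, 2144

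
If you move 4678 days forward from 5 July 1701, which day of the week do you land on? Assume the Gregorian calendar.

Jul 5, 1701 is a Tuesday.
4678 mod 7 = 2, so 4678 days after a Tuesday is Tuesday + 2 = Thursday.

Thursday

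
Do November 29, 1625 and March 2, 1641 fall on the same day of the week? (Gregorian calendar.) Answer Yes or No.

From Nov 29, 1625 to Mar 2, 1641 is 5572 days.
5572 mod 7 = 0, so they are the same weekday.
(Nov 29, 1625 is a Saturday; Mar 2, 1641 is a Saturday.)

Yes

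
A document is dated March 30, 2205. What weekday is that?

Saturday

January 1, 2205 is a Tuesday.
Jan 1, 2205 → Feb 1, 2205: 31 days (January has 31).
Feb 1, 2205 → Mar 1, 2205: 28 days (February has 28).
Mar 1, 2205 → Mar 30, 2205: 29 days.
Total: 88 days.
88 mod 7 = 4, so Tuesday + 4 = Saturday.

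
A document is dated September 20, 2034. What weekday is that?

Wednesday

January 1, 2034 is a Sunday.
Jan 1, 2034 → Feb 1, 2034: 31 days (January has 31).
Feb 1, 2034 → Mar 1, 2034: 28 days (February has 28).
Mar 1, 2034 → Apr 1, 2034: 31 days (March has 31).
Apr 1, 2034 → May 1, 2034: 30 days (April has 30).
May 1, 2034 → Jun 1, 2034: 31 days (May has 31).
Jun 1, 2034 → Jul 1, 2034: 30 days (June has 30).
Jul 1, 2034 → Aug 1, 2034: 31 days (July has 31).
Aug 1, 2034 → Sep 1, 2034: 31 days (August has 31).
Sep 1, 2034 → Sep 20, 2034: 19 days.
Total: 262 days.
262 mod 7 = 3, so Sunday + 3 = Wednesday.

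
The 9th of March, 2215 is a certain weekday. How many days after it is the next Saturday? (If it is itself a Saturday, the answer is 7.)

Mar 9, 2215 is a Thursday.
From Thursday to the next Saturday is 2 days.

2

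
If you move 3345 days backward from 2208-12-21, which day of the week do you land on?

Thursday

Dec 21, 2208 is a Wednesday.
3345 mod 7 = 6, so 3345 days before a Wednesday is Wednesday − 6 = Thursday.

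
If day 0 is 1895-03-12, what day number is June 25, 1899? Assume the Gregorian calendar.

1566

Mar 12, 1895 → Mar 12, 1896: 366 days (Feb 29, 1896 is in that span).
Mar 12, 1896 → Mar 12, 1897: 365 days.
Mar 12, 1897 → Mar 12, 1898: 365 days.
Mar 12, 1898 → Mar 12, 1899: 365 days.
Mar 12, 1899 → Apr 12, 1899: 31 days (March has 31).
Apr 12, 1899 → May 12, 1899: 30 days (April has 30).
May 12, 1899 → Jun 12, 1899: 31 days (May has 31).
Jun 12, 1899 → Jun 25, 1899: 13 days.
Total: 1566 days.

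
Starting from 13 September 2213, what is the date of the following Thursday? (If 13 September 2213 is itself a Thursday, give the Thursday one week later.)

Sep 13, 2213 is a Monday.
From Monday to the next Thursday is 3 days.
Sep 13, 2213 + 3 = Sep 16, 2213.

September 16, 2213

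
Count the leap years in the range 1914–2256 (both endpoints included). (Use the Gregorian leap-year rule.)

84

Multiples of 4 in [1914,2256]: 86.
Of those, multiples of 100: 3 (not leap unless ÷400).
Multiples of 400: 1.
Leap years = 86 − 3 + 1 = 84.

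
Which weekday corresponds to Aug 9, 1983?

January 1, 1983 is a Saturday.
Jan 1, 1983 → Feb 1, 1983: 31 days (January has 31).
Feb 1, 1983 → Mar 1, 1983: 28 days (February has 28).
Mar 1, 1983 → Apr 1, 1983: 31 days (March has 31).
Apr 1, 1983 → May 1, 1983: 30 days (April has 30).
May 1, 1983 → Jun 1, 1983: 31 days (May has 31).
Jun 1, 1983 → Jul 1, 1983: 30 days (June has 30).
Jul 1, 1983 → Aug 1, 1983: 31 days (July has 31).
Aug 1, 1983 → Aug 9, 1983: 8 days.
Total: 220 days.
220 mod 7 = 3, so Saturday + 3 = Tuesday.

Tuesday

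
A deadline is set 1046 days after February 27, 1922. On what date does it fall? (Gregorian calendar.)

January 8, 1925

+365 (one year) → Feb 27, 1923 (681 left).
+365 (one year) → Feb 27, 1924 (316 left).
Feb has 29 days: +3 → Mar 1, 1924 (313 left).
Mar has 31 days: +31 → Apr 1, 1924 (282 left).
Apr has 30 days: +30 → May 1, 1924 (252 left).
May has 31 days: +31 → Jun 1, 1924 (221 left).
Jun has 30 days: +30 → Jul 1, 1924 (191 left).
Jul has 31 days: +31 → Aug 1, 1924 (160 left).
Aug has 31 days: +31 → Sep 1, 1924 (129 left).
Sep has 30 days: +30 → Oct 1, 1924 (99 left).
Oct has 31 days: +31 → Nov 1, 1924 (68 left).
Nov has 30 days: +30 → Dec 1, 1924 (38 left).
Dec has 31 days: +31 → Jan 1, 1925 (7 left).
+7 → Jan 8, 1925.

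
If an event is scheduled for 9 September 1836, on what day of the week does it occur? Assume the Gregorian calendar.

Friday

Doomsday rule: the anchor day for the 1800s is Friday. For year 36: 36÷12 = 3 r 0, and 0÷4 = 0, so 3+0+0 = 3.
Friday + 3 ≡ Monday — that's 1836's doomsday.
In September the doomsday date is Sep 5.
Sep 9 is 4 days after Sep 5; 4 mod 7 = 4, so Monday + 4 = Friday.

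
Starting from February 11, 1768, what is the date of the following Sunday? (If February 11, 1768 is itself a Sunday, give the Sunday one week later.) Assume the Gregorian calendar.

Feb 11, 1768 is a Thursday.
From Thursday to the next Sunday is 3 days.
Feb 11, 1768 + 3 = Feb 14, 1768.

February 14, 1768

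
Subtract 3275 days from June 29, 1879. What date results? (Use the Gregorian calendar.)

July 11, 1870

−365 (one year) → Jun 29, 1878 (2910 left).
−365 (one year) → Jun 29, 1877 (2545 left).
−365 (one year) → Jun 29, 1876 (2180 left).
−366 (one year; includes Feb 29, 1876) → Jun 29, 1875 (1814 left).
−365 (one year) → Jun 29, 1874 (1449 left).
−365 (one year) → Jun 29, 1873 (1084 left).
−365 (one year) → Jun 29, 1872 (719 left).
−366 (one year; includes Feb 29, 1872) → Jun 29, 1871 (353 left).
−29 → May 31, 1871 (end of May, 31 days; 324 left).
−31 → Apr 30, 1871 (end of Apr, 30 days; 293 left).
−30 → Mar 31, 1871 (end of Mar, 31 days; 263 left).
−31 → Feb 28, 1871 (end of Feb, 28 days; 232 left).
−28 → Jan 31, 1871 (end of Jan, 31 days; 204 left).
−31 → Dec 31, 1870 (end of Dec, 31 days; 173 left).
−31 → Nov 30, 1870 (end of Nov, 30 days; 142 left).
−30 → Oct 31, 1870 (end of Oct, 31 days; 112 left).
−31 → Sep 30, 1870 (end of Sep, 30 days; 81 left).
−30 → Aug 31, 1870 (end of Aug, 31 days; 51 left).
−31 → Jul 31, 1870 (end of Jul, 31 days; 20 left).
−20 → Jul 11, 1870.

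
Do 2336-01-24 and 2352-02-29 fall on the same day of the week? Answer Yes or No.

From Jan 24, 2336 to Feb 29, 2352 is 5880 days.
5880 mod 7 = 0, so they are the same weekday.
(Jan 24, 2336 is a Friday; Feb 29, 2352 is a Friday.)

Yes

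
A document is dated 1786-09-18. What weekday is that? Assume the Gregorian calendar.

Doomsday rule: the anchor day for the 1700s is Sunday. For year 86: 86÷12 = 7 r 2, and 2÷4 = 0, so 7+2+0 = 9.
Sunday + 9 ≡ Tuesday — that's 1786's doomsday.
In September the doomsday date is Sep 5.
Sep 18 is 13 days after Sep 5; 13 mod 7 = 6, so Tuesday + 6 = Monday.

Monday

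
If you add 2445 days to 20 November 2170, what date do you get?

+365 (one year) → Nov 20, 2171 (2080 left).
+366 (one year; includes Feb 29, 2172) → Nov 20, 2172 (1714 left).
+365 (one year) → Nov 20, 2173 (1349 left).
+365 (one year) → Nov 20, 2174 (984 left).
+365 (one year) → Nov 20, 2175 (619 left).
+366 (one year; includes Feb 29, 2176) → Nov 20, 2176 (253 left).
Nov has 30 days: +11 → Dec 1, 2176 (242 left).
Dec has 31 days: +31 → Jan 1, 2177 (211 left).
Jan has 31 days: +31 → Feb 1, 2177 (180 left).
Feb has 28 days: +28 → Mar 1, 2177 (152 left).
Mar has 31 days: +31 → Apr 1, 2177 (121 left).
Apr has 30 days: +30 → May 1, 2177 (91 left).
May has 31 days: +31 → Jun 1, 2177 (60 left).
Jun has 30 days: +30 → Jul 1, 2177 (30 left).
+30 → Jul 31, 2177.

July 31, 2177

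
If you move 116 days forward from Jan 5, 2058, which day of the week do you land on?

Jan 5, 2058 is a Saturday.
116 mod 7 = 4, so 116 days after a Saturday is Saturday + 4 = Wednesday.

Wednesday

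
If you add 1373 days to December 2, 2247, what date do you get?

+366 (one year; includes Feb 29, 2248) → Dec 2, 2248 (1007 left).
+365 (one year) → Dec 2, 2249 (642 left).
+365 (one year) → Dec 2, 2250 (277 left).
Dec has 31 days: +30 → Jan 1, 2251 (247 left).
Jan has 31 days: +31 → Feb 1, 2251 (216 left).
Feb has 28 days: +28 → Mar 1, 2251 (188 left).
Mar has 31 days: +31 → Apr 1, 2251 (157 left).
Apr has 30 days: +30 → May 1, 2251 (127 left).
May has 31 days: +31 → Jun 1, 2251 (96 left).
Jun has 30 days: +30 → Jul 1, 2251 (66 left).
Jul has 31 days: +31 → Aug 1, 2251 (35 left).
Aug has 31 days: +31 → Sep 1, 2251 (4 left).
+4 → Sep 5, 2251.

September 5, 2251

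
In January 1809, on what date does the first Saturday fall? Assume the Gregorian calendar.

January 7, 1809

January 1, 1809 is a Sunday.
The first Saturday is therefore January 7 (6 days later).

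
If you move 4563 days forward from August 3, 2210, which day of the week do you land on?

Thursday

First find the weekday of Aug 3, 2210. Doomsday rule: the anchor day for the 2200s is Friday. For year 10: 10÷12 = 0 r 10, and 10÷4 = 2, so 0+10+2 = 12.
Friday + 12 ≡ Wednesday — that's 2210's doomsday.
In August the doomsday date is Aug 8.
Aug 3 is 5 days before Aug 8; 5 mod 7 = 5, so Wednesday − 5 = Friday.
4563 mod 7 = 6, so 4563 days after a Friday is Friday + 6 = Thursday.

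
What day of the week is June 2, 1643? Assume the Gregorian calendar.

Doomsday rule: the anchor day for the 1600s is Tuesday. For year 43: 43÷12 = 3 r 7, and 7÷4 = 1, so 3+7+1 = 11.
Tuesday + 11 ≡ Saturday — that's 1643's doomsday.
In June the doomsday date is Jun 6.
Jun 2 is 4 days before Jun 6; 4 mod 7 = 4, so Saturday − 4 = Tuesday.

Tuesday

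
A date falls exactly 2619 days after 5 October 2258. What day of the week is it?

First find the weekday of Oct 5, 2258. Doomsday rule: the anchor day for the 2200s is Friday. For year 58: 58÷12 = 4 r 10, and 10÷4 = 2, so 4+10+2 = 16.
Friday + 16 ≡ Sunday — that's 2258's doomsday.
In October the doomsday date is Oct 10.
Oct 5 is 5 days before Oct 10; 5 mod 7 = 5, so Sunday − 5 = Tuesday.
2619 mod 7 = 1, so 2619 days after a Tuesday is Tuesday + 1 = Wednesday.

Wednesday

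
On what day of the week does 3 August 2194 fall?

Doomsday rule: the anchor day for the 2100s is Sunday. For year 94: 94÷12 = 7 r 10, and 10÷4 = 2, so 7+10+2 = 19.
Sunday + 19 ≡ Friday — that's 2194's doomsday.
In August the doomsday date is Aug 8.
Aug 3 is 5 days before Aug 8; 5 mod 7 = 5, so Friday − 5 = Sunday.

Sunday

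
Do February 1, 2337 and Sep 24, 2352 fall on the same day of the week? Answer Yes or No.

No

From Feb 1, 2337 to Sep 24, 2352 is 5714 days.
5714 mod 7 = 2, so they are different weekdays.
(Feb 1, 2337 is a Monday; Sep 24, 2352 is a Wednesday.)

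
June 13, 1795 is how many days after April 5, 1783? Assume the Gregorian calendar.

4452

Apr 5, 1783 → Apr 5, 1784: 366 days (Feb 29, 1784 is in that span).
Apr 5, 1784 → Apr 5, 1785: 365 days.
Apr 5, 1785 → Apr 5, 1786: 365 days.
Apr 5, 1786 → Apr 5, 1787: 365 days.
Apr 5, 1787 → Apr 5, 1788: 366 days (Feb 29, 1788 is in that span).
Apr 5, 1788 → Apr 5, 1789: 365 days.
Apr 5, 1789 → Apr 5, 1790: 365 days.
Apr 5, 1790 → Apr 5, 1791: 365 days.
Apr 5, 1791 → Apr 5, 1792: 366 days (Feb 29, 1792 is in that span).
Apr 5, 1792 → Apr 5, 1793: 365 days.
Apr 5, 1793 → Apr 5, 1794: 365 days.
Apr 5, 1794 → Apr 5, 1795: 365 days.
Apr 5, 1795 → May 5, 1795: 30 days (April has 30).
May 5, 1795 → Jun 5, 1795: 31 days (May has 31).
Jun 5, 1795 → Jun 13, 1795: 8 days.
Total: 4452 days.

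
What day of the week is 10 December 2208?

Saturday

January 1, 2208 is a Friday.
Jan 1, 2208 → Feb 1, 2208: 31 days (January has 31).
Feb 1, 2208 → Mar 1, 2208: 29 days (February has 29).
Mar 1, 2208 → Apr 1, 2208: 31 days (March has 31).
Apr 1, 2208 → May 1, 2208: 30 days (April has 30).
May 1, 2208 → Jun 1, 2208: 31 days (May has 31).
Jun 1, 2208 → Jul 1, 2208: 30 days (June has 30).
Jul 1, 2208 → Aug 1, 2208: 31 days (July has 31).
Aug 1, 2208 → Sep 1, 2208: 31 days (August has 31).
Sep 1, 2208 → Oct 1, 2208: 30 days (September has 30).
Oct 1, 2208 → Nov 1, 2208: 31 days (October has 31).
Nov 1, 2208 → Dec 1, 2208: 30 days (November has 30).
Dec 1, 2208 → Dec 10, 2208: 9 days.
Total: 344 days.
344 mod 7 = 1, so Friday + 1 = Saturday.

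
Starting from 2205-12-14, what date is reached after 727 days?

+365 (one year) → Dec 14, 2206 (362 left).
Dec has 31 days: +18 → Jan 1, 2207 (344 left).
Jan has 31 days: +31 → Feb 1, 2207 (313 left).
Feb has 28 days: +28 → Mar 1, 2207 (285 left).
Mar has 31 days: +31 → Apr 1, 2207 (254 left).
Apr has 30 days: +30 → May 1, 2207 (224 left).
May has 31 days: +31 → Jun 1, 2207 (193 left).
Jun has 30 days: +30 → Jul 1, 2207 (163 left).
Jul has 31 days: +31 → Aug 1, 2207 (132 left).
Aug has 31 days: +31 → Sep 1, 2207 (101 left).
Sep has 30 days: +30 → Oct 1, 2207 (71 left).
Oct has 31 days: +31 → Nov 1, 2207 (40 left).
Nov has 30 days: +30 → Dec 1, 2207 (10 left).
+10 → Dec 11, 2207.

December 11, 2207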